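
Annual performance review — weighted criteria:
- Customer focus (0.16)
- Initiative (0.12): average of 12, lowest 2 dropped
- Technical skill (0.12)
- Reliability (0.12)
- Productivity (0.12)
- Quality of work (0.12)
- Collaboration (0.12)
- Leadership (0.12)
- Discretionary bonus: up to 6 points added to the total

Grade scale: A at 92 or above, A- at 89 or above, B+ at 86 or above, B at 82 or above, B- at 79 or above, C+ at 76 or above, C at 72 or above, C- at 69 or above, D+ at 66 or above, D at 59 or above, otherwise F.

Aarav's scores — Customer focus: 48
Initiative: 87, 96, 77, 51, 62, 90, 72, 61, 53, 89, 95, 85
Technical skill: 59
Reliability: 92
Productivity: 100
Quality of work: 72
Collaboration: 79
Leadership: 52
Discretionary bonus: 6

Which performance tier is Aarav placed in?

Initiative: drop 51, 53 → average of remaining 10 = 814/10 = 81.4
Weighted total:
  Customer focus 48 × 0.16 = 7.68
  Initiative 81.4 × 0.12 = 9.768
  Technical skill 59 × 0.12 = 7.08
  Reliability 92 × 0.12 = 11.04
  Productivity 100 × 0.12 = 12
  Quality of work 72 × 0.12 = 8.64
  Collaboration 79 × 0.12 = 9.48
  Leadership 52 × 0.12 = 6.24
Sum = 71.928
Discretionary bonus: 71.928 + 6 = 77.928
77.928 is ≥ 76 and < 79 → C+

C+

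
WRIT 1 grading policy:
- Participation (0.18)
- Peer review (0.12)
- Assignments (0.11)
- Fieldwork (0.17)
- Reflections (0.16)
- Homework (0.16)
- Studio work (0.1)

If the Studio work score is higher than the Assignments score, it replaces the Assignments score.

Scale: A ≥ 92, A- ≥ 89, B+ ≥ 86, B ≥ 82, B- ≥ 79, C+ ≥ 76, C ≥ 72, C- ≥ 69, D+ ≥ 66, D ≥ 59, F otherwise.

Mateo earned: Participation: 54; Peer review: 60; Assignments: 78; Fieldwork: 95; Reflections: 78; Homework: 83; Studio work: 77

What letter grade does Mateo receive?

Studio work (77) ≤ Assignments (78), so Assignments stays at 78.
Weighted total:
  Participation 54 × 0.18 = 9.72
  Peer review 60 × 0.12 = 7.2
  Assignments 78 × 0.11 = 8.58
  Fieldwork 95 × 0.17 = 16.15
  Reflections 78 × 0.16 = 12.48
  Homework 83 × 0.16 = 13.28
  Studio work 77 × 0.1 = 7.7
Sum = 75.11
75.11 is ≥ 72 and < 76 → C

C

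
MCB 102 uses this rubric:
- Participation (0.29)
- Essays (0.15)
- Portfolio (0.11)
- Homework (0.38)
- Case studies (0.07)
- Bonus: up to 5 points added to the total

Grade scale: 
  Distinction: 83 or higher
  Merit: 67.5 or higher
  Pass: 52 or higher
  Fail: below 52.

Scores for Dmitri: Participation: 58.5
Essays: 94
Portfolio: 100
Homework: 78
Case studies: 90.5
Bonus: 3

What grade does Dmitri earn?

Merit

Weighted total:
  Participation 58.5 × 0.29 = 16.965
  Essays 94 × 0.15 = 14.1
  Portfolio 100 × 0.11 = 11
  Homework 78 × 0.38 = 29.64
  Case studies 90.5 × 0.07 = 6.335
Sum = 78.04
Bonus: 78.04 + 3 = 81.04
81.04 is ≥ 67.5 and < 83 → Merit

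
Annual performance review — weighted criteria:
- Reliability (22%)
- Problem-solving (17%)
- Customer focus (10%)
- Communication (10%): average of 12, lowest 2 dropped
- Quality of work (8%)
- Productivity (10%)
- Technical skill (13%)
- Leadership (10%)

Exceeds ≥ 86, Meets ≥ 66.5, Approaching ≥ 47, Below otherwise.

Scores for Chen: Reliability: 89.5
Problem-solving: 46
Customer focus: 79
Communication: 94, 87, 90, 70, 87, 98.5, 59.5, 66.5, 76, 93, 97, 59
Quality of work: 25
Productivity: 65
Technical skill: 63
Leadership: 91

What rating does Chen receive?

Meets

Communication: drop 59, 59.5 → average of remaining 10 = 859/10 = 85.9
Weighted total:
  Reliability 89.5 × 0.22 = 19.69
  Problem-solving 46 × 0.17 = 7.82
  Customer focus 79 × 0.1 = 7.9
  Communication 85.9 × 0.1 = 8.59
  Quality of work 25 × 0.08 = 2
  Productivity 65 × 0.1 = 6.5
  Technical skill 63 × 0.13 = 8.19
  Leadership 91 × 0.1 = 9.1
Sum = 69.79
69.79 is ≥ 66.5 and < 86 → Meets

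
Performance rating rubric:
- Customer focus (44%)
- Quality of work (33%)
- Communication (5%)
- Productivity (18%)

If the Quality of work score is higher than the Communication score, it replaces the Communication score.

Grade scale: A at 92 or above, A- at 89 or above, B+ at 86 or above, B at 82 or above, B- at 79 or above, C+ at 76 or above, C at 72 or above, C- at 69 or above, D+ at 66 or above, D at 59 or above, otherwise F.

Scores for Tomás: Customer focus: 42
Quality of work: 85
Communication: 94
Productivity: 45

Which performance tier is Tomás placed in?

Quality of work (85) ≤ Communication (94), so Communication stays at 94.
Weighted total:
  Customer focus 42 × 0.44 = 18.48
  Quality of work 85 × 0.33 = 28.05
  Communication 94 × 0.05 = 4.7
  Productivity 45 × 0.18 = 8.1
Sum = 59.33
59.33 is ≥ 59 and < 66 → D

D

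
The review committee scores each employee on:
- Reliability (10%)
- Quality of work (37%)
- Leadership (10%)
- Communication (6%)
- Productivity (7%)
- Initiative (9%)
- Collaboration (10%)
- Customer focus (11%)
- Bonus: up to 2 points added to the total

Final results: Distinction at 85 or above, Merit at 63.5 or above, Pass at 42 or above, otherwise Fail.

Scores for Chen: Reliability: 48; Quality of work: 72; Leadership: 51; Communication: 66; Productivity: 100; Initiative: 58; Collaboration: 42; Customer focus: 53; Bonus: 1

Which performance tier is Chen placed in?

Weighted total:
  Reliability 48 × 0.1 = 4.8
  Quality of work 72 × 0.37 = 26.64
  Leadership 51 × 0.1 = 5.1
  Communication 66 × 0.06 = 3.96
  Productivity 100 × 0.07 = 7
  Initiative 58 × 0.09 = 5.22
  Collaboration 42 × 0.1 = 4.2
  Customer focus 53 × 0.11 = 5.83
Sum = 62.75
Bonus: 62.75 + 1 = 63.75
63.75 is ≥ 63.5 and < 85 → Merit

Merit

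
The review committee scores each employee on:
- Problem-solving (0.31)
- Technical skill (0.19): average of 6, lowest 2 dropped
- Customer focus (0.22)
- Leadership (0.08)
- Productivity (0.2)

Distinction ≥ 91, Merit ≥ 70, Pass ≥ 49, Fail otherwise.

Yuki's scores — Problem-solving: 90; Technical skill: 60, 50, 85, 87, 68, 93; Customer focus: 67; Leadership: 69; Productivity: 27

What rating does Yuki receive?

Technical skill: drop 50, 60 → average of remaining 4 = 333/4 = 83.25
Weighted total:
  Problem-solving 90 × 0.31 = 27.9
  Technical skill 83.25 × 0.19 = 15.8175
  Customer focus 67 × 0.22 = 14.74
  Leadership 69 × 0.08 = 5.52
  Productivity 27 × 0.2 = 5.4
Sum = 69.3775
69.3775 is ≥ 49 and < 70 → Pass

Pass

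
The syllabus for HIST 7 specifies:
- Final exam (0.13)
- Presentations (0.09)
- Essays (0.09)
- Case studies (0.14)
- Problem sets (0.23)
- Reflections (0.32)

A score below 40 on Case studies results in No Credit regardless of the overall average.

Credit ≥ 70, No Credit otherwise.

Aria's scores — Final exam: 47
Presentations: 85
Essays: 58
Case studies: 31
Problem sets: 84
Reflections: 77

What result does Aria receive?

Case studies score 31 < 40: minimum not met.
Weighted total:
  Final exam 47 × 0.13 = 6.11
  Presentations 85 × 0.09 = 7.65
  Essays 58 × 0.09 = 5.22
  Case studies 31 × 0.14 = 4.34
  Problem sets 84 × 0.23 = 19.32
  Reflections 77 × 0.32 = 24.64
Sum = 67.28
Because the Case studies minimum was not met, the result is No Credit.

No Credit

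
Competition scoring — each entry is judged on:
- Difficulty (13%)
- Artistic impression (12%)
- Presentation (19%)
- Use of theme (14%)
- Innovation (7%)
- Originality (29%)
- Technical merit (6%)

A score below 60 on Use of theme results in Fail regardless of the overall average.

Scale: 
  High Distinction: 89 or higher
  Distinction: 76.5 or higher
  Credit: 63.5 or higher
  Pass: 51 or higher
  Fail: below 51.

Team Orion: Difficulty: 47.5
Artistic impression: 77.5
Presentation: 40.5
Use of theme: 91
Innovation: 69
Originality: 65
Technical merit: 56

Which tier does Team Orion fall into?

Use of theme score 91 ≥ 60: minimum met.
Weighted total:
  Difficulty 47.5 × 0.13 = 6.175
  Artistic impression 77.5 × 0.12 = 9.3
  Presentation 40.5 × 0.19 = 7.695
  Use of theme 91 × 0.14 = 12.74
  Innovation 69 × 0.07 = 4.83
  Originality 65 × 0.29 = 18.85
  Technical merit 56 × 0.06 = 3.36
Sum = 62.95
62.95 is ≥ 51 and < 63.5 → Pass

Pass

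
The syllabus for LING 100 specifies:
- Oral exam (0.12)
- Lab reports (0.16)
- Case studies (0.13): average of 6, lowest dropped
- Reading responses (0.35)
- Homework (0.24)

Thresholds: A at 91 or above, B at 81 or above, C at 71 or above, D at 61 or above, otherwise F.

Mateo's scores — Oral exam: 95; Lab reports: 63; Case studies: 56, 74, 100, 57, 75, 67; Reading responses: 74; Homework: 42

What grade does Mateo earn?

D

Case studies: drop 56 → average of remaining 5 = 373/5 = 74.6
Weighted total:
  Oral exam 95 × 0.12 = 11.4
  Lab reports 63 × 0.16 = 10.08
  Case studies 74.6 × 0.13 = 9.698
  Reading responses 74 × 0.35 = 25.9
  Homework 42 × 0.24 = 10.08
Sum = 67.158
67.158 is ≥ 61 and < 71 → D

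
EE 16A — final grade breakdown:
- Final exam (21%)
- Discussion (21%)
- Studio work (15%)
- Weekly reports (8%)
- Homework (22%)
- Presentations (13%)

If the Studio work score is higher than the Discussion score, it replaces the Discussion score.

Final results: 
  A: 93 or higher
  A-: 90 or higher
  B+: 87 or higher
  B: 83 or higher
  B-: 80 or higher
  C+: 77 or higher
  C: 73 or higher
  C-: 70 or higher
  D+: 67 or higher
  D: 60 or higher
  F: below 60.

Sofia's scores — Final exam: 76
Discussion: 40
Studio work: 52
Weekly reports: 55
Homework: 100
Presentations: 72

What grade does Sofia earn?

Studio work (52) > Discussion (40), so Discussion counts as 52.
Weighted total:
  Final exam 76 × 0.21 = 15.96
  Discussion 52 × 0.21 = 10.92
  Studio work 52 × 0.15 = 7.8
  Weekly reports 55 × 0.08 = 4.4
  Homework 100 × 0.22 = 22
  Presentations 72 × 0.13 = 9.36
Sum = 70.44
70.44 is ≥ 70 and < 73 → C-

C-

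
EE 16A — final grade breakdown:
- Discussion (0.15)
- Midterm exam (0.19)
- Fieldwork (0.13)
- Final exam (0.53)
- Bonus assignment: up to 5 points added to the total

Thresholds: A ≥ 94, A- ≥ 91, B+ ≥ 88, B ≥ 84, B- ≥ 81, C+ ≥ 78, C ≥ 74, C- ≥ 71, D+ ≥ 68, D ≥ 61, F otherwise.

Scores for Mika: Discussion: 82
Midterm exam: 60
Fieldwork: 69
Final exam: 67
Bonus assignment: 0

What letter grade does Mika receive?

Weighted total:
  Discussion 82 × 0.15 = 12.3
  Midterm exam 60 × 0.19 = 11.4
  Fieldwork 69 × 0.13 = 8.97
  Final exam 67 × 0.53 = 35.51
Sum = 68.18
Bonus assignment: 68.18 + 0 = 68.18
68.18 is ≥ 68 and < 71 → D+

D+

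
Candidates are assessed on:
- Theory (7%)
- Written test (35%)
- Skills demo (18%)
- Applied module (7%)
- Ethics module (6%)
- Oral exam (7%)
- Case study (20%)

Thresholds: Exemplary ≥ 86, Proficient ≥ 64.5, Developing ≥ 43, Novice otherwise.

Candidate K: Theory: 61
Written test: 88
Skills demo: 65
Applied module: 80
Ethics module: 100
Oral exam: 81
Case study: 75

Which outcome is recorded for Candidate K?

Weighted total:
  Theory 61 × 0.07 = 4.27
  Written test 88 × 0.35 = 30.8
  Skills demo 65 × 0.18 = 11.7
  Applied module 80 × 0.07 = 5.6
  Ethics module 100 × 0.06 = 6
  Oral exam 81 × 0.07 = 5.67
  Case study 75 × 0.2 = 15
Sum = 79.04
79.04 is ≥ 64.5 and < 86 → Proficient

Proficient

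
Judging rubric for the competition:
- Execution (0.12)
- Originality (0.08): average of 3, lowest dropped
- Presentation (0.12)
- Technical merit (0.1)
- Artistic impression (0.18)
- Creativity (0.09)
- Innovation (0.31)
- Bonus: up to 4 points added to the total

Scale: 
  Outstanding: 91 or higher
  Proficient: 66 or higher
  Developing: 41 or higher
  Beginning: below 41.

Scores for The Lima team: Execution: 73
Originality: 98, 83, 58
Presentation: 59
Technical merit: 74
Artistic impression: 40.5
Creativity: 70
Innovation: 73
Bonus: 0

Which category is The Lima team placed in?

Originality: drop 58 → average of remaining 2 = 181/2 = 90.5
Weighted total:
  Execution 73 × 0.12 = 8.76
  Originality 90.5 × 0.08 = 7.24
  Presentation 59 × 0.12 = 7.08
  Technical merit 74 × 0.1 = 7.4
  Artistic impression 40.5 × 0.18 = 7.29
  Creativity 70 × 0.09 = 6.3
  Innovation 73 × 0.31 = 22.63
Sum = 66.7
Bonus: 66.7 + 0 = 66.7
66.7 is ≥ 66 and < 91 → Proficient

Proficient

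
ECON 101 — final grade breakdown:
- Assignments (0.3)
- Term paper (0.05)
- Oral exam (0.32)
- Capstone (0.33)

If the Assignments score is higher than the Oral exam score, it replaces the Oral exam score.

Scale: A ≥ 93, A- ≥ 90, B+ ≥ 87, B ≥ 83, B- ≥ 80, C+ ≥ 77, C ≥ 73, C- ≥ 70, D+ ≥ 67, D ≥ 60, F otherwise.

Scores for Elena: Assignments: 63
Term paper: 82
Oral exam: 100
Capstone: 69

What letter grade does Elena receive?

C+

Assignments (63) ≤ Oral exam (100), so Oral exam stays at 100.
Weighted total:
  Assignments 63 × 0.3 = 18.9
  Term paper 82 × 0.05 = 4.1
  Oral exam 100 × 0.32 = 32
  Capstone 69 × 0.33 = 22.77
Sum = 77.77
77.77 is ≥ 77 and < 80 → C+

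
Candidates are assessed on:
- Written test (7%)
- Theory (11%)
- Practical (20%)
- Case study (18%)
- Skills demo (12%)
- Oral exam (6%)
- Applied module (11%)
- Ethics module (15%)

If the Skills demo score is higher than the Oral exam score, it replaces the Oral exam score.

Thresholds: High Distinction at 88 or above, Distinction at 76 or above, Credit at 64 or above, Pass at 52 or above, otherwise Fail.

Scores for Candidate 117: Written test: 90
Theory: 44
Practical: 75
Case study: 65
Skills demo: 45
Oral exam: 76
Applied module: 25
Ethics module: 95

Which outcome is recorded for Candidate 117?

Credit

Skills demo (45) ≤ Oral exam (76), so Oral exam stays at 76.
Weighted total:
  Written test 90 × 0.07 = 6.3
  Theory 44 × 0.11 = 4.84
  Practical 75 × 0.2 = 15
  Case study 65 × 0.18 = 11.7
  Skills demo 45 × 0.12 = 5.4
  Oral exam 76 × 0.06 = 4.56
  Applied module 25 × 0.11 = 2.75
  Ethics module 95 × 0.15 = 14.25
Sum = 64.8
64.8 is ≥ 64 and < 76 → Credit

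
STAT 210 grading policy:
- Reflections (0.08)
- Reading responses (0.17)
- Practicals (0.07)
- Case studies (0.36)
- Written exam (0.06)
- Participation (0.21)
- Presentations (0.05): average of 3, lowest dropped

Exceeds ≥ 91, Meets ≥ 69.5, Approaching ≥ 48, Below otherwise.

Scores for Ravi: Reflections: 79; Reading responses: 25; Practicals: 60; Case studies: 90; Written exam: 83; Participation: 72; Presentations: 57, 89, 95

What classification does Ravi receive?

Presentations: drop 57 → average of remaining 2 = 184/2 = 92
Weighted total:
  Reflections 79 × 0.08 = 6.32
  Reading responses 25 × 0.17 = 4.25
  Practicals 60 × 0.07 = 4.2
  Case studies 90 × 0.36 = 32.4
  Written exam 83 × 0.06 = 4.98
  Participation 72 × 0.21 = 15.12
  Presentations 92 × 0.05 = 4.6
Sum = 71.87
71.87 is ≥ 69.5 and < 91 → Meets

Meets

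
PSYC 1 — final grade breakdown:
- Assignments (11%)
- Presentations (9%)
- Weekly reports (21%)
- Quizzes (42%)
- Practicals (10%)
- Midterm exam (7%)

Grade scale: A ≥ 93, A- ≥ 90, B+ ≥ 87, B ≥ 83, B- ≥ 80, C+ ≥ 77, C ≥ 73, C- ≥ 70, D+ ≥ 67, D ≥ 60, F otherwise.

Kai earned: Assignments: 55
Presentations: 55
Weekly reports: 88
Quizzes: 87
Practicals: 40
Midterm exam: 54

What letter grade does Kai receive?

C

Weighted total:
  Assignments 55 × 0.11 = 6.05
  Presentations 55 × 0.09 = 4.95
  Weekly reports 88 × 0.21 = 18.48
  Quizzes 87 × 0.42 = 36.54
  Practicals 40 × 0.1 = 4
  Midterm exam 54 × 0.07 = 3.78
Sum = 73.8
73.8 is ≥ 73 and < 77 → C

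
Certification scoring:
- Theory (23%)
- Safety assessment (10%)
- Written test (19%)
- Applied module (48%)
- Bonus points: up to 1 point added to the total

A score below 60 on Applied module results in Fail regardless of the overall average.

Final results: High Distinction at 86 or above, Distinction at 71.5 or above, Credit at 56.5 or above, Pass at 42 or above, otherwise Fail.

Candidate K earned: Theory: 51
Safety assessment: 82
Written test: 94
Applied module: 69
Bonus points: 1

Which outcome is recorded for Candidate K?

Distinction

Applied module score 69 ≥ 60: minimum met.
Weighted total:
  Theory 51 × 0.23 = 11.73
  Safety assessment 82 × 0.1 = 8.2
  Written test 94 × 0.19 = 17.86
  Applied module 69 × 0.48 = 33.12
Sum = 70.91
Bonus points: 70.91 + 1 = 71.91
71.91 is ≥ 71.5 and < 86 → Distinction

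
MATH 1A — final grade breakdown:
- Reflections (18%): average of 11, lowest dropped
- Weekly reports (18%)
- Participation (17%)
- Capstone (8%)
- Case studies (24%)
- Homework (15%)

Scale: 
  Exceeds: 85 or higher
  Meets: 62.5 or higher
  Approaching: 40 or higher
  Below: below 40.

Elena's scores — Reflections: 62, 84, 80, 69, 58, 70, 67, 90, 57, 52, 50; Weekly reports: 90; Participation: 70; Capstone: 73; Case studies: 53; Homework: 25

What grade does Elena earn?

Meets

Reflections: drop 50 → average of remaining 10 = 689/10 = 68.9
Weighted total:
  Reflections 68.9 × 0.18 = 12.402
  Weekly reports 90 × 0.18 = 16.2
  Participation 70 × 0.17 = 11.9
  Capstone 73 × 0.08 = 5.84
  Case studies 53 × 0.24 = 12.72
  Homework 25 × 0.15 = 3.75
Sum = 62.812
62.812 is ≥ 62.5 and < 85 → Meets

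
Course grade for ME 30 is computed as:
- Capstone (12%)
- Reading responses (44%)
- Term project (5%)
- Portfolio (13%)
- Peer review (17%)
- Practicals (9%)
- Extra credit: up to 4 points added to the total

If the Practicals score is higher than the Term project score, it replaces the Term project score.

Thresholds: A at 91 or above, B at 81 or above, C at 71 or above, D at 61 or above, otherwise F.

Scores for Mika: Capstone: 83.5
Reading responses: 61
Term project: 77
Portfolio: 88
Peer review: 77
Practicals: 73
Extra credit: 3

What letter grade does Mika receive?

C

Practicals (73) ≤ Term project (77), so Term project stays at 77.
Weighted total:
  Capstone 83.5 × 0.12 = 10.02
  Reading responses 61 × 0.44 = 26.84
  Term project 77 × 0.05 = 3.85
  Portfolio 88 × 0.13 = 11.44
  Peer review 77 × 0.17 = 13.09
  Practicals 73 × 0.09 = 6.57
Sum = 71.81
Extra credit: 71.81 + 3 = 74.81
74.81 is ≥ 71 and < 81 → C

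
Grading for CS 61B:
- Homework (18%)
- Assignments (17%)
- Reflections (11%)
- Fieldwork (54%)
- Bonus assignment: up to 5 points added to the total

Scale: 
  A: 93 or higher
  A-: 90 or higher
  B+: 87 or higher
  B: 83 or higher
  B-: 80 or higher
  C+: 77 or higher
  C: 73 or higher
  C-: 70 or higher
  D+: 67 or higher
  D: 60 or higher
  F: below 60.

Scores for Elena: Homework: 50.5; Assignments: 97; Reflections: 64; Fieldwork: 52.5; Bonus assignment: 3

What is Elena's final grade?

Weighted total:
  Homework 50.5 × 0.18 = 9.09
  Assignments 97 × 0.17 = 16.49
  Reflections 64 × 0.11 = 7.04
  Fieldwork 52.5 × 0.54 = 28.35
Sum = 60.97
Bonus assignment: 60.97 + 3 = 63.97
63.97 is ≥ 60 and < 67 → D

D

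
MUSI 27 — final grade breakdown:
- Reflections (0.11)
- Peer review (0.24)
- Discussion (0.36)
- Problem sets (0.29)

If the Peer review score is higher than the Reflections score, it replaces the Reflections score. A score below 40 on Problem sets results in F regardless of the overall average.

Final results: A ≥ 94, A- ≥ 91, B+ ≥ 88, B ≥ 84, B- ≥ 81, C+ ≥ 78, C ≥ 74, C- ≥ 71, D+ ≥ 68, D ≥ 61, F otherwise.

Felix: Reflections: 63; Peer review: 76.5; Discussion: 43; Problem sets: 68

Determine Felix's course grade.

D

Peer review (76.5) > Reflections (63), so Reflections counts as 76.5.
Problem sets score 68 ≥ 40: minimum met.
Weighted total:
  Reflections 76.5 × 0.11 = 8.415
  Peer review 76.5 × 0.24 = 18.36
  Discussion 43 × 0.36 = 15.48
  Problem sets 68 × 0.29 = 19.72
Sum = 61.975
61.975 is ≥ 61 and < 68 → D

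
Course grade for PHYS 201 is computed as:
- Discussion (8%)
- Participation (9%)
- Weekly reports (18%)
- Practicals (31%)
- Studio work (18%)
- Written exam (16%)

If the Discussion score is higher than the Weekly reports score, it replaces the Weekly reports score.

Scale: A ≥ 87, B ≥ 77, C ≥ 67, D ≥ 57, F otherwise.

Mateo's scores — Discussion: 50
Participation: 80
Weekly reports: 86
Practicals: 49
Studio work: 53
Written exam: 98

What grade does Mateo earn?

C

Discussion (50) ≤ Weekly reports (86), so Weekly reports stays at 86.
Weighted total:
  Discussion 50 × 0.08 = 4
  Participation 80 × 0.09 = 7.2
  Weekly reports 86 × 0.18 = 15.48
  Practicals 49 × 0.31 = 15.19
  Studio work 53 × 0.18 = 9.54
  Written exam 98 × 0.16 = 15.68
Sum = 67.09
67.09 is ≥ 67 and < 77 → C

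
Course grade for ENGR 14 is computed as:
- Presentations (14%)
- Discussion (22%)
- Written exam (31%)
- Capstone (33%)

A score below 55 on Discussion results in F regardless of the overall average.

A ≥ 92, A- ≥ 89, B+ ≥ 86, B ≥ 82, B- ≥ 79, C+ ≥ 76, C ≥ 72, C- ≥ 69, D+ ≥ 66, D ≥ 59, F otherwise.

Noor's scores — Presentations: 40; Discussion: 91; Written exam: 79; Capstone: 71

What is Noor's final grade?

Discussion score 91 ≥ 55: minimum met.
Weighted total:
  Presentations 40 × 0.14 = 5.6
  Discussion 91 × 0.22 = 20.02
  Written exam 79 × 0.31 = 24.49
  Capstone 71 × 0.33 = 23.43
Sum = 73.54
73.54 is ≥ 72 and < 76 → C

C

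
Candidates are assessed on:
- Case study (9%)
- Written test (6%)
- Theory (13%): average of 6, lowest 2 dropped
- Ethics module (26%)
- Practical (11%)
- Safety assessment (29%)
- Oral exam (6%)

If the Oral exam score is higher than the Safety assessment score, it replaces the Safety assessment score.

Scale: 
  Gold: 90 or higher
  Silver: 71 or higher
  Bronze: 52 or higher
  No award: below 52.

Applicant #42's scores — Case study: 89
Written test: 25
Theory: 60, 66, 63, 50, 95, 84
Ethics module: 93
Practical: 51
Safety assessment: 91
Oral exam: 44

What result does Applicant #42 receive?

Theory: drop 50, 60 → average of remaining 4 = 308/4 = 77
Oral exam (44) ≤ Safety assessment (91), so Safety assessment stays at 91.
Weighted total:
  Case study 89 × 0.09 = 8.01
  Written test 25 × 0.06 = 1.5
  Theory 77 × 0.13 = 10.01
  Ethics module 93 × 0.26 = 24.18
  Practical 51 × 0.11 = 5.61
  Safety assessment 91 × 0.29 = 26.39
  Oral exam 44 × 0.06 = 2.64
Sum = 78.34
78.34 is ≥ 71 and < 90 → Silver

Silver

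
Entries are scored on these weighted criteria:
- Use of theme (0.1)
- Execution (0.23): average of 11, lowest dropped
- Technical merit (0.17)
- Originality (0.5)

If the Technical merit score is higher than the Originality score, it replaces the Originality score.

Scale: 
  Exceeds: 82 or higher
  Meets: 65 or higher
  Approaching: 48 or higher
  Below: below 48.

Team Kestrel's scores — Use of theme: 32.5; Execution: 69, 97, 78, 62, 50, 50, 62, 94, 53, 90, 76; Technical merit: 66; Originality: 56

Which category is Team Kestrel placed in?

Execution: drop 50 → average of remaining 10 = 731/10 = 73.1
Technical merit (66) > Originality (56), so Originality counts as 66.
Weighted total:
  Use of theme 32.5 × 0.1 = 3.25
  Execution 73.1 × 0.23 = 16.813
  Technical merit 66 × 0.17 = 11.22
  Originality 66 × 0.5 = 33
Sum = 64.283
64.283 is ≥ 48 and < 65 → Approaching

Approaching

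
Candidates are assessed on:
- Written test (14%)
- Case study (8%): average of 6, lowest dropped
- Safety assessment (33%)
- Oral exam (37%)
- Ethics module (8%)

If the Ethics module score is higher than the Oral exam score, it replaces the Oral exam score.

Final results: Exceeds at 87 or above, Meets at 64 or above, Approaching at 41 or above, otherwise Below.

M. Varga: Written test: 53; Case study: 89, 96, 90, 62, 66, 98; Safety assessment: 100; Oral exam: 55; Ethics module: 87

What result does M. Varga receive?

Meets

Case study: drop 62 → average of remaining 5 = 439/5 = 87.8
Ethics module (87) > Oral exam (55), so Oral exam counts as 87.
Weighted total:
  Written test 53 × 0.14 = 7.42
  Case study 87.8 × 0.08 = 7.024
  Safety assessment 100 × 0.33 = 33
  Oral exam 87 × 0.37 = 32.19
  Ethics module 87 × 0.08 = 6.96
Sum = 86.594
86.594 is ≥ 64 and < 87 → Meets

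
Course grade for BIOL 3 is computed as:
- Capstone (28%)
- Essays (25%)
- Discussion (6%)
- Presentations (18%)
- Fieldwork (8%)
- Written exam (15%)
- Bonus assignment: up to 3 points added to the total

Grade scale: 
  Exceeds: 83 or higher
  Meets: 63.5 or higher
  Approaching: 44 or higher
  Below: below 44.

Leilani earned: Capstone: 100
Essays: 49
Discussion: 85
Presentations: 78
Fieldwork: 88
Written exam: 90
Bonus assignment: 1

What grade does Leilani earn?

Meets

Weighted total:
  Capstone 100 × 0.28 = 28
  Essays 49 × 0.25 = 12.25
  Discussion 85 × 0.06 = 5.1
  Presentations 78 × 0.18 = 14.04
  Fieldwork 88 × 0.08 = 7.04
  Written exam 90 × 0.15 = 13.5
Sum = 79.93
Bonus assignment: 79.93 + 1 = 80.93
80.93 is ≥ 63.5 and < 83 → Meets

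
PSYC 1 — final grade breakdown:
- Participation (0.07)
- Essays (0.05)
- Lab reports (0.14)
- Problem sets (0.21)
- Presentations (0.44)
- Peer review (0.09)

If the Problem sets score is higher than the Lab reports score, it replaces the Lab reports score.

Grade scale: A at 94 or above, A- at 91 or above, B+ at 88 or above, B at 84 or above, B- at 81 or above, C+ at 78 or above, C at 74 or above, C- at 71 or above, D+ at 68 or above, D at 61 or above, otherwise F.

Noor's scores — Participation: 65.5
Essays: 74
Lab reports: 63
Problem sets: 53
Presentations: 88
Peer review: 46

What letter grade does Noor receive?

C-

Problem sets (53) ≤ Lab reports (63), so Lab reports stays at 63.
Weighted total:
  Participation 65.5 × 0.07 = 4.585
  Essays 74 × 0.05 = 3.7
  Lab reports 63 × 0.14 = 8.82
  Problem sets 53 × 0.21 = 11.13
  Presentations 88 × 0.44 = 38.72
  Peer review 46 × 0.09 = 4.14
Sum = 71.095
71.095 is ≥ 71 and < 74 → C-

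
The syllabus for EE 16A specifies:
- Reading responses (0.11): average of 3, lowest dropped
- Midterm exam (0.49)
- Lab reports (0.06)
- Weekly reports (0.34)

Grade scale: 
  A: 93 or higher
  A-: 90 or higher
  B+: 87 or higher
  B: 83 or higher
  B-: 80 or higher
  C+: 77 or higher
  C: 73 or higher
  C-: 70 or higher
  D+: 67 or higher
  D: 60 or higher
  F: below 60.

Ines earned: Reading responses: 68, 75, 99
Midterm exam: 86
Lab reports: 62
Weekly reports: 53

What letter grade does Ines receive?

C

Reading responses: drop 68 → average of remaining 2 = 174/2 = 87
Weighted total:
  Reading responses 87 × 0.11 = 9.57
  Midterm exam 86 × 0.49 = 42.14
  Lab reports 62 × 0.06 = 3.72
  Weekly reports 53 × 0.34 = 18.02
Sum = 73.45
73.45 is ≥ 73 and < 77 → C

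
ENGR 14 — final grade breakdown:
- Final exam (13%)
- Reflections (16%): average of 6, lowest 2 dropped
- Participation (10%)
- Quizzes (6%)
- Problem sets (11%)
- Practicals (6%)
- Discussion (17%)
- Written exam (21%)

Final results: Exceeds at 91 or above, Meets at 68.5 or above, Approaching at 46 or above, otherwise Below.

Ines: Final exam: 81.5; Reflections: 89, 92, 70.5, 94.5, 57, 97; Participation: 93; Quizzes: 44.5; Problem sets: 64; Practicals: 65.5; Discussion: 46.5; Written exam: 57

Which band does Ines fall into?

Approaching

Reflections: drop 57, 70.5 → average of remaining 4 = 372.5/4 = 93.125
Weighted total:
  Final exam 81.5 × 0.13 = 10.595
  Reflections 93.125 × 0.16 = 14.9
  Participation 93 × 0.1 = 9.3
  Quizzes 44.5 × 0.06 = 2.67
  Problem sets 64 × 0.11 = 7.04
  Practicals 65.5 × 0.06 = 3.93
  Discussion 46.5 × 0.17 = 7.905
  Written exam 57 × 0.21 = 11.97
Sum = 68.31
68.31 is ≥ 46 and < 68.5 → Approaching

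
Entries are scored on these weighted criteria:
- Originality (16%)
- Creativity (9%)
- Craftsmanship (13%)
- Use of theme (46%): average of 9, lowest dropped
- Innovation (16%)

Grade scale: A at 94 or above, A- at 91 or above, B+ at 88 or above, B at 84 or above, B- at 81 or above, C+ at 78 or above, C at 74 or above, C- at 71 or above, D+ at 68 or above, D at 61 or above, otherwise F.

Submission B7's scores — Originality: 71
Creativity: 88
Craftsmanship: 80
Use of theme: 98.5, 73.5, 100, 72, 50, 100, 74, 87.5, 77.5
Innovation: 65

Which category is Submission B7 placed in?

C+

Use of theme: drop 50 → average of remaining 8 = 683/8 = 85.375
Weighted total:
  Originality 71 × 0.16 = 11.36
  Creativity 88 × 0.09 = 7.92
  Craftsmanship 80 × 0.13 = 10.4
  Use of theme 85.375 × 0.46 = 39.2725
  Innovation 65 × 0.16 = 10.4
Sum = 79.3525
79.3525 is ≥ 78 and < 81 → C+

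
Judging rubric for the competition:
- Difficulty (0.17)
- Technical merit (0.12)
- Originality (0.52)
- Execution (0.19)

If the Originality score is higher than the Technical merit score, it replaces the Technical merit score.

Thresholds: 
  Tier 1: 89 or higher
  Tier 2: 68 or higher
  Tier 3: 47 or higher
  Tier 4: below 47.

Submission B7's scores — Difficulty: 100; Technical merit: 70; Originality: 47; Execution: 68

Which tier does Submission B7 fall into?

Tier 3

Originality (47) ≤ Technical merit (70), so Technical merit stays at 70.
Weighted total:
  Difficulty 100 × 0.17 = 17
  Technical merit 70 × 0.12 = 8.4
  Originality 47 × 0.52 = 24.44
  Execution 68 × 0.19 = 12.92
Sum = 62.76
62.76 is ≥ 47 and < 68 → Tier 3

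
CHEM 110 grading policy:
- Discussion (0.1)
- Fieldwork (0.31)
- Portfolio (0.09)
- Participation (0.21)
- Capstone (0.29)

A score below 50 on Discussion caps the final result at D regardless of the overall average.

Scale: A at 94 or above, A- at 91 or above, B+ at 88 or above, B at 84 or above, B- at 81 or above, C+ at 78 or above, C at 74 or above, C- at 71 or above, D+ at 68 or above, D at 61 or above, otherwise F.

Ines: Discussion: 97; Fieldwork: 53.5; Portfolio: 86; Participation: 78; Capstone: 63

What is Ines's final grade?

D+

Discussion score 97 ≥ 50: minimum met.
Weighted total:
  Discussion 97 × 0.1 = 9.7
  Fieldwork 53.5 × 0.31 = 16.585
  Portfolio 86 × 0.09 = 7.74
  Participation 78 × 0.21 = 16.38
  Capstone 63 × 0.29 = 18.27
Sum = 68.675
68.675 is ≥ 68 and < 71 → D+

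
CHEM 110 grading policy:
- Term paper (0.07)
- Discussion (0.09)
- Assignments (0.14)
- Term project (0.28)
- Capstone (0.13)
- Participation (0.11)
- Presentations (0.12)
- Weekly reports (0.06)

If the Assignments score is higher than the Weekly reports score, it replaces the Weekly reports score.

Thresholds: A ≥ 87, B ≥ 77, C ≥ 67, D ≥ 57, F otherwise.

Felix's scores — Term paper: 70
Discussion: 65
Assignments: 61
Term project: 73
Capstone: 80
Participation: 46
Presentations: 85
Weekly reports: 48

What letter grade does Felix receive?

C

Assignments (61) > Weekly reports (48), so Weekly reports counts as 61.
Weighted total:
  Term paper 70 × 0.07 = 4.9
  Discussion 65 × 0.09 = 5.85
  Assignments 61 × 0.14 = 8.54
  Term project 73 × 0.28 = 20.44
  Capstone 80 × 0.13 = 10.4
  Participation 46 × 0.11 = 5.06
  Presentations 85 × 0.12 = 10.2
  Weekly reports 61 × 0.06 = 3.66
Sum = 69.05
69.05 is ≥ 67 and < 77 → C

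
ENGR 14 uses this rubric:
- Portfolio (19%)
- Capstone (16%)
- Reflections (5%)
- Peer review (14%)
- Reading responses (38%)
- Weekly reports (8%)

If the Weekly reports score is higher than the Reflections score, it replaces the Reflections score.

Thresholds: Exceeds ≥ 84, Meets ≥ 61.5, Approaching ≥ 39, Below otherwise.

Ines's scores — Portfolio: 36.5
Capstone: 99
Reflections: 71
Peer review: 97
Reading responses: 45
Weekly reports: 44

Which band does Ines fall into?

Approaching

Weekly reports (44) ≤ Reflections (71), so Reflections stays at 71.
Weighted total:
  Portfolio 36.5 × 0.19 = 6.935
  Capstone 99 × 0.16 = 15.84
  Reflections 71 × 0.05 = 3.55
  Peer review 97 × 0.14 = 13.58
  Reading responses 45 × 0.38 = 17.1
  Weekly reports 44 × 0.08 = 3.52
Sum = 60.525
60.525 is ≥ 39 and < 61.5 → Approaching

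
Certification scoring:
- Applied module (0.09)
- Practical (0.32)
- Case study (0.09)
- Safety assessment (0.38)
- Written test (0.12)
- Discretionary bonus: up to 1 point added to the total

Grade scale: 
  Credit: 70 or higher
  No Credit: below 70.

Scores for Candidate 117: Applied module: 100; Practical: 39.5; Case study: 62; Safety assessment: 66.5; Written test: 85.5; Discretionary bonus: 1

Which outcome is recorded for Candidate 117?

Weighted total:
  Applied module 100 × 0.09 = 9
  Practical 39.5 × 0.32 = 12.64
  Case study 62 × 0.09 = 5.58
  Safety assessment 66.5 × 0.38 = 25.27
  Written test 85.5 × 0.12 = 10.26
Sum = 62.75
Discretionary bonus: 62.75 + 1 = 63.75
63.75 < 70 → No Credit

No Credit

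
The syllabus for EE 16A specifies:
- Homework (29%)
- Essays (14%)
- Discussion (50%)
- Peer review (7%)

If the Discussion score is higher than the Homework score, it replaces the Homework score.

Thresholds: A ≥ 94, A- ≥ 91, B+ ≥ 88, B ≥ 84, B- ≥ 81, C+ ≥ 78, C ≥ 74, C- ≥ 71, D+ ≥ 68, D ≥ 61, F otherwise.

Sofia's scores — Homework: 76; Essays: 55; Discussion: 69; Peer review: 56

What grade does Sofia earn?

D+

Discussion (69) ≤ Homework (76), so Homework stays at 76.
Weighted total:
  Homework 76 × 0.29 = 22.04
  Essays 55 × 0.14 = 7.7
  Discussion 69 × 0.5 = 34.5
  Peer review 56 × 0.07 = 3.92
Sum = 68.16
68.16 is ≥ 68 and < 71 → D+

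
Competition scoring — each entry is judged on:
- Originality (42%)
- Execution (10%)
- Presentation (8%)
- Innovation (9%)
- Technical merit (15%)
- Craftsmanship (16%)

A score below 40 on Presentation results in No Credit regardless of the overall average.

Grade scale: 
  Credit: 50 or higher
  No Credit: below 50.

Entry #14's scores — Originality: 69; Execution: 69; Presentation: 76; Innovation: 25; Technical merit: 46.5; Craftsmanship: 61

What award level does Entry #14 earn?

Presentation score 76 ≥ 40: minimum met.
Weighted total:
  Originality 69 × 0.42 = 28.98
  Execution 69 × 0.1 = 6.9
  Presentation 76 × 0.08 = 6.08
  Innovation 25 × 0.09 = 2.25
  Technical merit 46.5 × 0.15 = 6.975
  Craftsmanship 61 × 0.16 = 9.76
Sum = 60.945
60.945 ≥ 50 → Credit

Credit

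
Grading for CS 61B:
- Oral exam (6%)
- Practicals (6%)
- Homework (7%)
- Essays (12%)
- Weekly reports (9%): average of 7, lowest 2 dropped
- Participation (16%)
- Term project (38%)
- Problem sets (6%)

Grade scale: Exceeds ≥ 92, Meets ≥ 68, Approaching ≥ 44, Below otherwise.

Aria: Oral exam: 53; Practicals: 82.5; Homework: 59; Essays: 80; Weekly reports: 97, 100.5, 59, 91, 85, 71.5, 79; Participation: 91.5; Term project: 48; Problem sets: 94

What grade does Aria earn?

Weekly reports: drop 59, 71.5 → average of remaining 5 = 452.5/5 = 90.5
Weighted total:
  Oral exam 53 × 0.06 = 3.18
  Practicals 82.5 × 0.06 = 4.95
  Homework 59 × 0.07 = 4.13
  Essays 80 × 0.12 = 9.6
  Weekly reports 90.5 × 0.09 = 8.145
  Participation 91.5 × 0.16 = 14.64
  Term project 48 × 0.38 = 18.24
  Problem sets 94 × 0.06 = 5.64
Sum = 68.525
68.525 is ≥ 68 and < 92 → Meets

Meets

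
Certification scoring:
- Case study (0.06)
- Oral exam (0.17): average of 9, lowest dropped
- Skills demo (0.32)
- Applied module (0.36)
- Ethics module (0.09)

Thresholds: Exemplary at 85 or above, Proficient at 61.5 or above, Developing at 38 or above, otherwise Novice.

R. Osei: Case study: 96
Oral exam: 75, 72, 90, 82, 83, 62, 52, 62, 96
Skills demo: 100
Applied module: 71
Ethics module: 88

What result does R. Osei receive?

Oral exam: drop 52 → average of remaining 8 = 622/8 = 77.75
Weighted total:
  Case study 96 × 0.06 = 5.76
  Oral exam 77.75 × 0.17 = 13.2175
  Skills demo 100 × 0.32 = 32
  Applied module 71 × 0.36 = 25.56
  Ethics module 88 × 0.09 = 7.92
Sum = 84.4575
84.4575 is ≥ 61.5 and < 85 → Proficient

Proficient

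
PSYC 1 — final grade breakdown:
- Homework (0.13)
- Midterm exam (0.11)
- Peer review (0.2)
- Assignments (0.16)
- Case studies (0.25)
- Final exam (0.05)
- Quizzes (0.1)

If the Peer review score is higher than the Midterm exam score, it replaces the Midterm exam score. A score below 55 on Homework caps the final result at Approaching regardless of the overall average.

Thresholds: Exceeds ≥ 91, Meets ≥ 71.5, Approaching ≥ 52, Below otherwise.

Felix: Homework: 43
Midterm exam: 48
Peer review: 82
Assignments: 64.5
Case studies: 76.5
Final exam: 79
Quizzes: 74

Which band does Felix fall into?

Approaching

Peer review (82) > Midterm exam (48), so Midterm exam counts as 82.
Homework score 43 < 55: minimum not met.
Weighted total:
  Homework 43 × 0.13 = 5.59
  Midterm exam 82 × 0.11 = 9.02
  Peer review 82 × 0.2 = 16.4
  Assignments 64.5 × 0.16 = 10.32
  Case studies 76.5 × 0.25 = 19.125
  Final exam 79 × 0.05 = 3.95
  Quizzes 74 × 0.1 = 7.4
Sum = 71.805
71.805 would be Meets; cap at Approaching applies → Approaching.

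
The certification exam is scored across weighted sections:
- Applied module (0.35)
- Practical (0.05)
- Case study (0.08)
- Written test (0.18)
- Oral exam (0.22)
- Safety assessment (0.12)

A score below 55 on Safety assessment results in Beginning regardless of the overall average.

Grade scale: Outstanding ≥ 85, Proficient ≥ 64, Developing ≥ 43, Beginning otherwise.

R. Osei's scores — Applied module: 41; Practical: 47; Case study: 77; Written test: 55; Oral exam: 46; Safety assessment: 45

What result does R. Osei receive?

Safety assessment score 45 < 55: minimum not met.
Weighted total:
  Applied module 41 × 0.35 = 14.35
  Practical 47 × 0.05 = 2.35
  Case study 77 × 0.08 = 6.16
  Written test 55 × 0.18 = 9.9
  Oral exam 46 × 0.22 = 10.12
  Safety assessment 45 × 0.12 = 5.4
Sum = 48.28
Because the Safety assessment minimum was not met, the result is Beginning.

Beginning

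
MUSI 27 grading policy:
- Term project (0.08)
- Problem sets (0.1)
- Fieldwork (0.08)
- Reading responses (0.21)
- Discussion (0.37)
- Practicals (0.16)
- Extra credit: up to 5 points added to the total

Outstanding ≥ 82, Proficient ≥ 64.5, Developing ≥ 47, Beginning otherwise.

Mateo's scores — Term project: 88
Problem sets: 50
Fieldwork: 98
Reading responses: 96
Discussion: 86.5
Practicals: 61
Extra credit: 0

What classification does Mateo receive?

Proficient

Weighted total:
  Term project 88 × 0.08 = 7.04
  Problem sets 50 × 0.1 = 5
  Fieldwork 98 × 0.08 = 7.84
  Reading responses 96 × 0.21 = 20.16
  Discussion 86.5 × 0.37 = 32.005
  Practicals 61 × 0.16 = 9.76
Sum = 81.805
Extra credit: 81.805 + 0 = 81.805
81.805 is ≥ 64.5 and < 82 → Proficient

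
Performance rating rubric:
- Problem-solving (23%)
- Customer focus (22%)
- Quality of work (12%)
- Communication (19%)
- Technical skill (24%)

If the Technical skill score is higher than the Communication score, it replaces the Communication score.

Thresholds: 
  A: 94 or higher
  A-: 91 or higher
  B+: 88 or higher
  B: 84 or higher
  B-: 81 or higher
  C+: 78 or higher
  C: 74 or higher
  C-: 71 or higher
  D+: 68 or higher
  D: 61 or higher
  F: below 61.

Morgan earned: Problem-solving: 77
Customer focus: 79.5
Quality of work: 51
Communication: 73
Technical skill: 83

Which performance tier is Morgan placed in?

Technical skill (83) > Communication (73), so Communication counts as 83.
Weighted total:
  Problem-solving 77 × 0.23 = 17.71
  Customer focus 79.5 × 0.22 = 17.49
  Quality of work 51 × 0.12 = 6.12
  Communication 83 × 0.19 = 15.77
  Technical skill 83 × 0.24 = 19.92
Sum = 77.01
77.01 is ≥ 74 and < 78 → C

C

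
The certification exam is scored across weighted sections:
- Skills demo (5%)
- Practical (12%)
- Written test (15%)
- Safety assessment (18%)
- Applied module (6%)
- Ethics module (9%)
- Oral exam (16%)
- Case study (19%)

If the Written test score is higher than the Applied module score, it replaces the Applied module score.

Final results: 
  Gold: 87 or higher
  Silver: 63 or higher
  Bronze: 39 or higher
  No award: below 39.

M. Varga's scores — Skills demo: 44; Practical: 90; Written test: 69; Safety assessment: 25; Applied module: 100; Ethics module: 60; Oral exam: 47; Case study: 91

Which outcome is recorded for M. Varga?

Silver

Written test (69) ≤ Applied module (100), so Applied module stays at 100.
Weighted total:
  Skills demo 44 × 0.05 = 2.2
  Practical 90 × 0.12 = 10.8
  Written test 69 × 0.15 = 10.35
  Safety assessment 25 × 0.18 = 4.5
  Applied module 100 × 0.06 = 6
  Ethics module 60 × 0.09 = 5.4
  Oral exam 47 × 0.16 = 7.52
  Case study 91 × 0.19 = 17.29
Sum = 64.06
64.06 is ≥ 63 and < 87 → Silver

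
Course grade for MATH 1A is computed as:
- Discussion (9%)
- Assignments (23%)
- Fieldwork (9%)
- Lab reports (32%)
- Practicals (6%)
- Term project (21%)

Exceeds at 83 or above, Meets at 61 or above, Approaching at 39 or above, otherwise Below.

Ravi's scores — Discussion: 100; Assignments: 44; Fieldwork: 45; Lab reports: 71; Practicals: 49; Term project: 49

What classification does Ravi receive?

Weighted total:
  Discussion 100 × 0.09 = 9
  Assignments 44 × 0.23 = 10.12
  Fieldwork 45 × 0.09 = 4.05
  Lab reports 71 × 0.32 = 22.72
  Practicals 49 × 0.06 = 2.94
  Term project 49 × 0.21 = 10.29
Sum = 59.12
59.12 is ≥ 39 and < 61 → Approaching

Approaching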